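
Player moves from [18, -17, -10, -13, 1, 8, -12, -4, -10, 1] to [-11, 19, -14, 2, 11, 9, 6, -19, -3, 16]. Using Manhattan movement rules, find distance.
150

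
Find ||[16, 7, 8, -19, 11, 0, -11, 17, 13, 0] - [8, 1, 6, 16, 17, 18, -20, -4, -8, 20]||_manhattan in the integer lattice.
146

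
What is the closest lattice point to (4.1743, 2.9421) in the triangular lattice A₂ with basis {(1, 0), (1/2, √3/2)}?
(4.5, 2.598)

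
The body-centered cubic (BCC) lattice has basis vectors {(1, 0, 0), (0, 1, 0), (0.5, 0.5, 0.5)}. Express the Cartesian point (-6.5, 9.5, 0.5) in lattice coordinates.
-7b₁ + 9b₂ + b₃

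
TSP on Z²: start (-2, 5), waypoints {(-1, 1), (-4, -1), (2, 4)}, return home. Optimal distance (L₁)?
24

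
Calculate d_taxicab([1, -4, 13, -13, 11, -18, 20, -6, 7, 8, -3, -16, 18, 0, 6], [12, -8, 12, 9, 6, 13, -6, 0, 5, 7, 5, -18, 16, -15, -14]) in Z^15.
156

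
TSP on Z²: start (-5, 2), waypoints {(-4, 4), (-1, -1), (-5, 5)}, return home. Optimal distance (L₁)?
20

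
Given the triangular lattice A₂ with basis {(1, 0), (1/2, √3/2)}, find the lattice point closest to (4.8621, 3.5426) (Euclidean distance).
(5, 3.464)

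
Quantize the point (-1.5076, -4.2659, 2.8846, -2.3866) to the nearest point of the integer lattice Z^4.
(-2, -4, 3, -2)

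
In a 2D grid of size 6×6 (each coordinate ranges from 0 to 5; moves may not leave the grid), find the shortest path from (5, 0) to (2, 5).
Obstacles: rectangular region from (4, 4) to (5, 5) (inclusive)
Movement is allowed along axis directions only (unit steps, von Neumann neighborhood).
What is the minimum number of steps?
8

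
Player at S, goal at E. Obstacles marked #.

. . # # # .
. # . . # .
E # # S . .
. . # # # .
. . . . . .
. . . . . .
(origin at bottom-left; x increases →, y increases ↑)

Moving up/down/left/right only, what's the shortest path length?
11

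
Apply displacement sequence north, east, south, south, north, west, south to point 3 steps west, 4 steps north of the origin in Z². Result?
(-3, 3)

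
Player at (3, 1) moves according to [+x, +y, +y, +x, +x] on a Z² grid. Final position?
(6, 3)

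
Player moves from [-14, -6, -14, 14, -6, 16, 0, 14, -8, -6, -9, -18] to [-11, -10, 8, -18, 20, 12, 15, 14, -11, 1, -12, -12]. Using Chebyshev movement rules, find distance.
32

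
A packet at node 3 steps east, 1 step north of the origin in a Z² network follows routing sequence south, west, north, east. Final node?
(3, 1)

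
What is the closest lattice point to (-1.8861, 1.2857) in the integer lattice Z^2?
(-2, 1)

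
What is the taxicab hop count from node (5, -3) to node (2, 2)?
8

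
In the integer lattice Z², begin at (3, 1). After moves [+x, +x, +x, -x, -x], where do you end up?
(4, 1)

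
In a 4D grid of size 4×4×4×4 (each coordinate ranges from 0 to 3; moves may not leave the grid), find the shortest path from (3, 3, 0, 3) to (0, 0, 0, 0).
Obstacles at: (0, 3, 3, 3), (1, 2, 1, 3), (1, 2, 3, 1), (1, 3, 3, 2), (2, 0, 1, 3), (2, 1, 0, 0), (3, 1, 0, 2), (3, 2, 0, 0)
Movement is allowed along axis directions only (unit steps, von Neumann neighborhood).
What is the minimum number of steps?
9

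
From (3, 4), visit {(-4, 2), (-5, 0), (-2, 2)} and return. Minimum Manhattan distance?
24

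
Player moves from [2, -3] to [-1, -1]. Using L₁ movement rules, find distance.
5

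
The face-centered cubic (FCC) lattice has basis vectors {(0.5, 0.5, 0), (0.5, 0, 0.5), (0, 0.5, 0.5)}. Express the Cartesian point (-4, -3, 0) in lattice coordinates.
-7b₁ - b₂ + b₃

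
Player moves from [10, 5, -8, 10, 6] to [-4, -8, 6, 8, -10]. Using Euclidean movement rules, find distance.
28.6531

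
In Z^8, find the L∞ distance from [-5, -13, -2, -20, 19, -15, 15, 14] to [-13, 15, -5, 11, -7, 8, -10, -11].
31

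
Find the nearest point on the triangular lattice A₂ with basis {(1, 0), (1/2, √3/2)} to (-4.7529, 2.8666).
(-4.5, 2.598)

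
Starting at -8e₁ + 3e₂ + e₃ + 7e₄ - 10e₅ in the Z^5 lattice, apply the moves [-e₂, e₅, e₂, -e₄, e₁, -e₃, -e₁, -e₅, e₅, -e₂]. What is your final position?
(-8, 2, 0, 6, -9)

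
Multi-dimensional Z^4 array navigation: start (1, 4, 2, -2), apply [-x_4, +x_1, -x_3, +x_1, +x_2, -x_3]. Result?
(3, 5, 0, -3)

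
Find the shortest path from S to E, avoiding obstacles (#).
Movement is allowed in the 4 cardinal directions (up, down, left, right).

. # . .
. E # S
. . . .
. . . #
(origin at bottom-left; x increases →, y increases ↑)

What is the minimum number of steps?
4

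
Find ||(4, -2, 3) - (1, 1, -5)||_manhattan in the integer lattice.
14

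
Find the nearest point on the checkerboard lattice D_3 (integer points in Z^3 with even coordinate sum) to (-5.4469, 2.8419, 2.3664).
(-5, 3, 2)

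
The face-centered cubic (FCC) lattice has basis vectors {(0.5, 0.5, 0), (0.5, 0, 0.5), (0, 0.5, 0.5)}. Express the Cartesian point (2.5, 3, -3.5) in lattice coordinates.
9b₁ - 4b₂ - 3b₃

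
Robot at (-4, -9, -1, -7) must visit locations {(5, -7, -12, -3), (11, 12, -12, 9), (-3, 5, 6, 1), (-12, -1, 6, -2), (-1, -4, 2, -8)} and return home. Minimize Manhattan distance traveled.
164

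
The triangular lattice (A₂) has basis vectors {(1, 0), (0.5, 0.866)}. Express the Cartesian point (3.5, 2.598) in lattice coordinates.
2b₁ + 3b₂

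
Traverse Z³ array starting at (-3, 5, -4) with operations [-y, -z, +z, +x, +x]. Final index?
(-1, 4, -4)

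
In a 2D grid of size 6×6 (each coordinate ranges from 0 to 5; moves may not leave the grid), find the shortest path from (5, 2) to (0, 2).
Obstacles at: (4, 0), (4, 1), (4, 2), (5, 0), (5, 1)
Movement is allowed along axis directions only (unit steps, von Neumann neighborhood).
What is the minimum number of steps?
7
(one shortest path: (5, 2) → (5, 3) → (4, 3) → (3, 3) → (2, 3) → (1, 3) → (0, 3) → (0, 2))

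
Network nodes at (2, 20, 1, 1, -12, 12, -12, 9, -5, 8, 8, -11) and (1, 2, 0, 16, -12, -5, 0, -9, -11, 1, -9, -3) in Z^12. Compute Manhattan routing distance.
120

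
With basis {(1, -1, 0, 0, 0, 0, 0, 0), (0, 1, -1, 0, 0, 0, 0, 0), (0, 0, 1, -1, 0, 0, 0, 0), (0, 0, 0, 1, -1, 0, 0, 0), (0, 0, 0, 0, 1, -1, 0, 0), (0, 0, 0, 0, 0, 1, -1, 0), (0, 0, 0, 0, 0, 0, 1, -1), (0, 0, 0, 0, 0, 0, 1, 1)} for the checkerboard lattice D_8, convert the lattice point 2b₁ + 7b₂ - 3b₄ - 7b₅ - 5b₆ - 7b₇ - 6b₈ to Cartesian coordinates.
(2, 5, -7, -3, -4, 2, -8, 1)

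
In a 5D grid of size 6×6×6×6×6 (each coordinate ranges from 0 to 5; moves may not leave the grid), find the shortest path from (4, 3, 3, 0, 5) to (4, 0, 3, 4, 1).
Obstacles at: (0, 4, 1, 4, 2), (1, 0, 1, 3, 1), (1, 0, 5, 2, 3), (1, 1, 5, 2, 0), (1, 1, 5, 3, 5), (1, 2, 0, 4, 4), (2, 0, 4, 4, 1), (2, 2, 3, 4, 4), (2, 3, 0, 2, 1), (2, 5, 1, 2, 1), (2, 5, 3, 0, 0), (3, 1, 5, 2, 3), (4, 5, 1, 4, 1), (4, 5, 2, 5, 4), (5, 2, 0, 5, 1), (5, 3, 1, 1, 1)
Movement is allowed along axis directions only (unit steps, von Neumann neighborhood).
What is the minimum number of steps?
11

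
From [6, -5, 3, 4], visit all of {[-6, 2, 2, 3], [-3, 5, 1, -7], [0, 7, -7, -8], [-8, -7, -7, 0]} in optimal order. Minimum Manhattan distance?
82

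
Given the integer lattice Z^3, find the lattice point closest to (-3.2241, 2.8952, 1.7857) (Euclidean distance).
(-3, 3, 2)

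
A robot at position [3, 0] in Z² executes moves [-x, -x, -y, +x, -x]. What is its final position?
(1, -1)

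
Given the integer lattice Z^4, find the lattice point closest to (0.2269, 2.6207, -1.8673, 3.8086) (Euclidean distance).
(0, 3, -2, 4)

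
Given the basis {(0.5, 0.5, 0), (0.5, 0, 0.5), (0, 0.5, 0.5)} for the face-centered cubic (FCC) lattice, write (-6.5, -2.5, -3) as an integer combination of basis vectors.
-6b₁ - 7b₂ + b₃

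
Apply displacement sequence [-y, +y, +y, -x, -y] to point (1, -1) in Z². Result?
(0, -1)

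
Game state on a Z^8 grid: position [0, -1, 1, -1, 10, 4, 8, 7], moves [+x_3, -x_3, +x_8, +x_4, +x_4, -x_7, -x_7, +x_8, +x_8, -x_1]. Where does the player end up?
(-1, -1, 1, 1, 10, 4, 6, 10)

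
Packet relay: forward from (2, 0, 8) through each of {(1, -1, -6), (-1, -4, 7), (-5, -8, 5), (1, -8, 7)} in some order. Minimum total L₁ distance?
46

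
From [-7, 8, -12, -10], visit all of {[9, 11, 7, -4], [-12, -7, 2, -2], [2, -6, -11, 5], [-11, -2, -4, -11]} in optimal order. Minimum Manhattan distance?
130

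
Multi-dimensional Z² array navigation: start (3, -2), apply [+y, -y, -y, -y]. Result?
(3, -4)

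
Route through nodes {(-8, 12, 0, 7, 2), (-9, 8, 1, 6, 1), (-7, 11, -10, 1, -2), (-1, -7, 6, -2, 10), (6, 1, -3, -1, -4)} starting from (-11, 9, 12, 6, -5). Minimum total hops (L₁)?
123
(one optimal route: (-11, 9, 12, 6, -5) → (-9, 8, 1, 6, 1) → (-8, 12, 0, 7, 2) → (-7, 11, -10, 1, -2) → (6, 1, -3, -1, -4) → (-1, -7, 6, -2, 10))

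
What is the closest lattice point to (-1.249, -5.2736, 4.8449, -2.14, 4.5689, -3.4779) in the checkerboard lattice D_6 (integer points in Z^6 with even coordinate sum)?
(-1, -5, 5, -2, 5, -4)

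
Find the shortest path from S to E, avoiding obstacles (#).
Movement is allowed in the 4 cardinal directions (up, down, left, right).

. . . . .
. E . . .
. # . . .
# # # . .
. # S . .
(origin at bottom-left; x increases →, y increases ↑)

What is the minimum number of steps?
6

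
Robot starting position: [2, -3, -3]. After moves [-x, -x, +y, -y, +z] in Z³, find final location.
(0, -3, -2)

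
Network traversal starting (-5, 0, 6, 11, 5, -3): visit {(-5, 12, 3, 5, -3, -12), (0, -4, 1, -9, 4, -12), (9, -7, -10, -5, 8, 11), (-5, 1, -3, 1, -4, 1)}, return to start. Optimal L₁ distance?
226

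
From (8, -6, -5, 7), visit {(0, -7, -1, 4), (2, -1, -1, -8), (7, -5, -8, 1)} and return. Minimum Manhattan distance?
72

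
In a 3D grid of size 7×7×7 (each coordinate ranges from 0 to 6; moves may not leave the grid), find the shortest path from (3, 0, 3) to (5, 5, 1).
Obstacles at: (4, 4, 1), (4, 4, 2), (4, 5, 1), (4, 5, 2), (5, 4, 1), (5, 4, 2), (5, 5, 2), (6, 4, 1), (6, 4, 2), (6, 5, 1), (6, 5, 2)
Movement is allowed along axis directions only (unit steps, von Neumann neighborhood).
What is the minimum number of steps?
11
(one shortest path: (3, 0, 3) → (4, 0, 3) → (5, 0, 3) → (5, 1, 3) → (5, 2, 3) → (5, 3, 3) → (5, 4, 3) → (5, 5, 3) → (5, 6, 3) → (5, 6, 2) → (5, 6, 1) → (5, 5, 1))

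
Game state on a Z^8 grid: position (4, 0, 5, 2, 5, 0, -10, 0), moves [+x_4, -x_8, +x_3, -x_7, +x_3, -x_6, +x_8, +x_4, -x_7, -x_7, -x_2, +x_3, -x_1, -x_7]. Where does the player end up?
(3, -1, 8, 4, 5, -1, -14, 0)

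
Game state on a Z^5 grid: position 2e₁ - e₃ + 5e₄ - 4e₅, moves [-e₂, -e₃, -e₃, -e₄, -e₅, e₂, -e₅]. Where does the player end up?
(2, 0, -3, 4, -6)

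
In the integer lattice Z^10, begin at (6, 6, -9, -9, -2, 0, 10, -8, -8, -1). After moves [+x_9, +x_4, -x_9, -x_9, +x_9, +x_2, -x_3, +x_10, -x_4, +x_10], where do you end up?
(6, 7, -10, -9, -2, 0, 10, -8, -8, 1)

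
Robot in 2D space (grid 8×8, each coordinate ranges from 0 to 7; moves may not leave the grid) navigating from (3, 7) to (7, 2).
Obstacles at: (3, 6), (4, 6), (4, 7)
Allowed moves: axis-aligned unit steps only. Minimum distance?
11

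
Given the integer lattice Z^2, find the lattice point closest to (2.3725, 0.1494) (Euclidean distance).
(2, 0)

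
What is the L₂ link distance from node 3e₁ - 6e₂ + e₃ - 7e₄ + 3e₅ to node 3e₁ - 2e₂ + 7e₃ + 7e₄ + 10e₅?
17.2337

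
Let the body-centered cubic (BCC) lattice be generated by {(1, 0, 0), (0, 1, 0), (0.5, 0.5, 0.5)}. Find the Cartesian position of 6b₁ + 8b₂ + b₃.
(6.5, 8.5, 0.5)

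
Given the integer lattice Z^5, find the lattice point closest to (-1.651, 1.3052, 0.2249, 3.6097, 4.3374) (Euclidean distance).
(-2, 1, 0, 4, 4)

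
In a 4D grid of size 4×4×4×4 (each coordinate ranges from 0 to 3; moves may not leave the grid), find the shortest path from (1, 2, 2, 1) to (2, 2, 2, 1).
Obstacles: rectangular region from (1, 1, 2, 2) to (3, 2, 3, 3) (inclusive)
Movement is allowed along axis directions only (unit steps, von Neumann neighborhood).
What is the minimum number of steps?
1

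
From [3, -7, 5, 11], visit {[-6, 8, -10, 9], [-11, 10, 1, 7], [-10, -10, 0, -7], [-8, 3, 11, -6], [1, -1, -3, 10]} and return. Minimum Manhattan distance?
160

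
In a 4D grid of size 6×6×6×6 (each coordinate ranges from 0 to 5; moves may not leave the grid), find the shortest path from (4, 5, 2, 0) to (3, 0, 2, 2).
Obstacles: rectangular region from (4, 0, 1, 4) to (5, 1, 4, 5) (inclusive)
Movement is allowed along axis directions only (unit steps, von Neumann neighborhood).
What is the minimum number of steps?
8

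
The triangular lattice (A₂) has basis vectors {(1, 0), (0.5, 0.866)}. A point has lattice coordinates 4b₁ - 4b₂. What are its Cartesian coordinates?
(2, -3.464)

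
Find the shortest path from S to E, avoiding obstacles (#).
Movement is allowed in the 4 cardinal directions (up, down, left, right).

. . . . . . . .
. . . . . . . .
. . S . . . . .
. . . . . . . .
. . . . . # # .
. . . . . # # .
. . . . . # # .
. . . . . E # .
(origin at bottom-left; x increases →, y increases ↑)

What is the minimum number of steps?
8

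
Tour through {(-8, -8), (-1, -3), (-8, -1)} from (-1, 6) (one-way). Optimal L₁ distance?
25
(one optimal route: (-1, 6) → (-1, -3) → (-8, -1) → (-8, -8))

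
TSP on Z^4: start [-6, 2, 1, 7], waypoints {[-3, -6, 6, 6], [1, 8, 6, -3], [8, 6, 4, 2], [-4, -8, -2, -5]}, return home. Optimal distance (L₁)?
112
(one optimal route: (-6, 2, 1, 7) → (-3, -6, 6, 6) → (-4, -8, -2, -5) → (1, 8, 6, -3) → (8, 6, 4, 2) → (-6, 2, 1, 7))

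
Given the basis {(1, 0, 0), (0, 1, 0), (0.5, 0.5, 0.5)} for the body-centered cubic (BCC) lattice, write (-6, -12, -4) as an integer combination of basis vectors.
-2b₁ - 8b₂ - 8b₃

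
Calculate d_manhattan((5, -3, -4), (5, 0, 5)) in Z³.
12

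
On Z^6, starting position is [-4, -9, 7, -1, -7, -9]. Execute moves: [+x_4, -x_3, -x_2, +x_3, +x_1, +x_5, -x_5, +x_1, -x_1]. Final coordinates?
(-3, -10, 7, 0, -7, -9)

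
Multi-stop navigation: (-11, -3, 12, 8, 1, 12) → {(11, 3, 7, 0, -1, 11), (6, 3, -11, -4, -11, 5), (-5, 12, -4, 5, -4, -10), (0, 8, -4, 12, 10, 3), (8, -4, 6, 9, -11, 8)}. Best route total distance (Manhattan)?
219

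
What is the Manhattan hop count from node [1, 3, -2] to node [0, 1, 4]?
9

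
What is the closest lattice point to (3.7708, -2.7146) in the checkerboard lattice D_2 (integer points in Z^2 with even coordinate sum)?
(4, -2)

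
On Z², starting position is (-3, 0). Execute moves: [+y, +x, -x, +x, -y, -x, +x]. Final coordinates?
(-2, 0)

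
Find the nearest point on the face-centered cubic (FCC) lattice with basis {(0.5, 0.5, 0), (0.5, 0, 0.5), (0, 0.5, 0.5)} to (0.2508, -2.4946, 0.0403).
(0.5, -2.5, 0)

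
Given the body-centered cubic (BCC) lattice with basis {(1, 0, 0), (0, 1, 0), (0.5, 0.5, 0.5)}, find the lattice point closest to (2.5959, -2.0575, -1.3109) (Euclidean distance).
(2.5, -2.5, -1.5)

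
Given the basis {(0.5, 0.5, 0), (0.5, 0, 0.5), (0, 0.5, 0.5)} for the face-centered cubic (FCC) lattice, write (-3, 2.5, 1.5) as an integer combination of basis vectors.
-2b₁ - 4b₂ + 7b₃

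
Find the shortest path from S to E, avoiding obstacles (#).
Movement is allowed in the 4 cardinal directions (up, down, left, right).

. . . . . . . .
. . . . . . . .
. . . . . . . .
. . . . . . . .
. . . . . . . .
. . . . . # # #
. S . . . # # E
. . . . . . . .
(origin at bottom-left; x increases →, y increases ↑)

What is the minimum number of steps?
8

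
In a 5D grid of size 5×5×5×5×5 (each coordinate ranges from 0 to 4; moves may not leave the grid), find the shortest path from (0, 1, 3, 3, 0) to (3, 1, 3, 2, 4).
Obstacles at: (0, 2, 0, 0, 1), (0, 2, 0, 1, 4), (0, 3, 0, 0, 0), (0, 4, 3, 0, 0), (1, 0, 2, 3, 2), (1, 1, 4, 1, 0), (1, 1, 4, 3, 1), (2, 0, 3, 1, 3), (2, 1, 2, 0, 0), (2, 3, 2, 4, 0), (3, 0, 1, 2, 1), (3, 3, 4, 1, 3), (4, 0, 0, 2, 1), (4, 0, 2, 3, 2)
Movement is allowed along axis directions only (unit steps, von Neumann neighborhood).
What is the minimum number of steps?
8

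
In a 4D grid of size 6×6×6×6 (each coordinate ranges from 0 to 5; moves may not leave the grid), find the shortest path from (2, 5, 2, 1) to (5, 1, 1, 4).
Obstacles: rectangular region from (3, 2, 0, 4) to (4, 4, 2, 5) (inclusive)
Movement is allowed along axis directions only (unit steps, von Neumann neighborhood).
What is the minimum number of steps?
11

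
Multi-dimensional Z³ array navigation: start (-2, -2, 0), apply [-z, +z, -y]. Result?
(-2, -3, 0)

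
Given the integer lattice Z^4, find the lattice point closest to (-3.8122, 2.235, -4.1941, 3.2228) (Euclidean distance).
(-4, 2, -4, 3)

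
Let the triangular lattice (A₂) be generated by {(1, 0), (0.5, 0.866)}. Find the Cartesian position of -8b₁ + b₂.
(-7.5, 0.866)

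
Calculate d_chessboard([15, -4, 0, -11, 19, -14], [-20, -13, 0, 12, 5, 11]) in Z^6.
35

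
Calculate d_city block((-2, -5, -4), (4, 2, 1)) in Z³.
18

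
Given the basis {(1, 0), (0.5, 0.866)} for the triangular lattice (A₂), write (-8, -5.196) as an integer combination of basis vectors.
-5b₁ - 6b₂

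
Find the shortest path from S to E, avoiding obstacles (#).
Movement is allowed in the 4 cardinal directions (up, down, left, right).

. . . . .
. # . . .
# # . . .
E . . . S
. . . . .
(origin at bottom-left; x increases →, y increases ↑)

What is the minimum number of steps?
4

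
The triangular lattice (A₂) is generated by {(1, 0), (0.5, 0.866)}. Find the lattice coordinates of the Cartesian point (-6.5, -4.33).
-4b₁ - 5b₂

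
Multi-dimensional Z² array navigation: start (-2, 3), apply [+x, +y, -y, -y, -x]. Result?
(-2, 2)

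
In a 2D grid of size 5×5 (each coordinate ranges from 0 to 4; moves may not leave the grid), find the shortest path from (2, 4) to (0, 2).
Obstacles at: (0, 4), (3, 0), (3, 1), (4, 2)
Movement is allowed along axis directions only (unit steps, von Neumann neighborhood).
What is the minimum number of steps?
4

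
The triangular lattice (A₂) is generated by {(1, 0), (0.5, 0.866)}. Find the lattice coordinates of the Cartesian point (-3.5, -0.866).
-3b₁ - b₂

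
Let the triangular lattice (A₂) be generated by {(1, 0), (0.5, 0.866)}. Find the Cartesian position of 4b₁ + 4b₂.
(6, 3.464)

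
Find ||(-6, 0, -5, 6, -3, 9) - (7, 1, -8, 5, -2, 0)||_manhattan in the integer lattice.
28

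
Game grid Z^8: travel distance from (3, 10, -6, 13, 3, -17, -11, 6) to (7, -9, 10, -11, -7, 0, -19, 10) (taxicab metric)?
102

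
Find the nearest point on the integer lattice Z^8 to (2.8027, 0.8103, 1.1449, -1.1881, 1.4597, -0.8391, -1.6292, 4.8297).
(3, 1, 1, -1, 1, -1, -2, 5)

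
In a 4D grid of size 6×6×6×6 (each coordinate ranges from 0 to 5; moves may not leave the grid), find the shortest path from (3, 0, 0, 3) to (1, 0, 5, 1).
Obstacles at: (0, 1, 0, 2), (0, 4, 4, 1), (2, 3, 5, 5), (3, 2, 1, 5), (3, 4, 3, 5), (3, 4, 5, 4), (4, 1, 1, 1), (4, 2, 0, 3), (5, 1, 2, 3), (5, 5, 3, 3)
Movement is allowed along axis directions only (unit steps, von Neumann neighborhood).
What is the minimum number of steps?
9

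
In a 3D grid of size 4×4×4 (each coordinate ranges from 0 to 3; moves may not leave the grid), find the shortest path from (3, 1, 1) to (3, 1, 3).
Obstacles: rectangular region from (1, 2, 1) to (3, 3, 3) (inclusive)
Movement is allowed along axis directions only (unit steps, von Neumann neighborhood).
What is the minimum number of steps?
2
(one shortest path: (3, 1, 1) → (3, 1, 2) → (3, 1, 3))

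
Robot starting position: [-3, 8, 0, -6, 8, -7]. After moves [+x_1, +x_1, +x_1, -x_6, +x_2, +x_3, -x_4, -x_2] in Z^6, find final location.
(0, 8, 1, -7, 8, -8)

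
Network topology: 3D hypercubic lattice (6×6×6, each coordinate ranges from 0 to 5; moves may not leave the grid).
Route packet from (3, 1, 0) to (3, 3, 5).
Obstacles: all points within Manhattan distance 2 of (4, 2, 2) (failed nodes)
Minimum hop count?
9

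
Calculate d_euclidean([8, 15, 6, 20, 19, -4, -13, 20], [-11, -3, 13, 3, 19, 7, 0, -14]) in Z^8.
49.689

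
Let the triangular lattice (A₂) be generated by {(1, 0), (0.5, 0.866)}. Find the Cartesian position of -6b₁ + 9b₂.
(-1.5, 7.794)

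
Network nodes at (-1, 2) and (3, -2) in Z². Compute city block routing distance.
8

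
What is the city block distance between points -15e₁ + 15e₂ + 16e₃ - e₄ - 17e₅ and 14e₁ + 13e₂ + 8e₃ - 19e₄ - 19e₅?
59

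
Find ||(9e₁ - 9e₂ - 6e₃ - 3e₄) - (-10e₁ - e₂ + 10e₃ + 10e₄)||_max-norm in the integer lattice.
19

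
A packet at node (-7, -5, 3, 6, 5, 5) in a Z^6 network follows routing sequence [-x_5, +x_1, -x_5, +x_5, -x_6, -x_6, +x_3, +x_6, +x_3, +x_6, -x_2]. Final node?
(-6, -6, 5, 6, 4, 5)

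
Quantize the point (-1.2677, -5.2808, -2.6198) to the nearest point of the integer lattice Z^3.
(-1, -5, -3)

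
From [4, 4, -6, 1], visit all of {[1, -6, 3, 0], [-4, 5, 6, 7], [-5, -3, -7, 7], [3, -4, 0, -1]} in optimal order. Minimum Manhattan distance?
73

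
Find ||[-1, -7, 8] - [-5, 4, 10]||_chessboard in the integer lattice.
11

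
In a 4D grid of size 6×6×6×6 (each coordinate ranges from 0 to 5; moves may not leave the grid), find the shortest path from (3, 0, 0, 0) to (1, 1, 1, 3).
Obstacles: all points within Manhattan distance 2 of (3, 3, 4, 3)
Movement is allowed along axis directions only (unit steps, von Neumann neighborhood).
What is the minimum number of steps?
7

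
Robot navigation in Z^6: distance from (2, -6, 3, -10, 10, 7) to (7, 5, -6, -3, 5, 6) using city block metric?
38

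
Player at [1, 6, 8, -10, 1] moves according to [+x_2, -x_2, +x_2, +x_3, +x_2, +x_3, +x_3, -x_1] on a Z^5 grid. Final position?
(0, 8, 11, -10, 1)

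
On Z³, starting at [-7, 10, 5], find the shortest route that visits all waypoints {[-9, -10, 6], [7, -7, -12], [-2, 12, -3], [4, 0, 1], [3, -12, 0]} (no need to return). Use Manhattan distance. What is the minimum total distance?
101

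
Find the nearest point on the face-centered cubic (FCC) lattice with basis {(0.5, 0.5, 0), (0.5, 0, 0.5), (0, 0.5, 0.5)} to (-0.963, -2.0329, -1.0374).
(-1, -2, -1)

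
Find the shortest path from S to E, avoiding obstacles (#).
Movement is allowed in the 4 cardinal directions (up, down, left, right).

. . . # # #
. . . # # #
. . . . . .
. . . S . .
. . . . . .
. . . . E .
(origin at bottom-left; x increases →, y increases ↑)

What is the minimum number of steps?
3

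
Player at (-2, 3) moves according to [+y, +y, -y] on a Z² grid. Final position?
(-2, 4)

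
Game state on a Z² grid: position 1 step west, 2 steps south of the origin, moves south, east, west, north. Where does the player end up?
(-1, -2)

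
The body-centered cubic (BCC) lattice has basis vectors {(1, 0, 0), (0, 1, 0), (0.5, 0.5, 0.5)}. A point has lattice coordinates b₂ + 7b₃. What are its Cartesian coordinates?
(3.5, 4.5, 3.5)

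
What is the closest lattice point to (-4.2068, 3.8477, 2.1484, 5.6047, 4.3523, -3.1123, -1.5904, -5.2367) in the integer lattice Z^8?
(-4, 4, 2, 6, 4, -3, -2, -5)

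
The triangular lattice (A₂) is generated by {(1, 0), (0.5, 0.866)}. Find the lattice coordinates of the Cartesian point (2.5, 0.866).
2b₁ + b₂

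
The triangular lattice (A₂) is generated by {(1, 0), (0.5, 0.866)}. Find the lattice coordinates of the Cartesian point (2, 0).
2b₁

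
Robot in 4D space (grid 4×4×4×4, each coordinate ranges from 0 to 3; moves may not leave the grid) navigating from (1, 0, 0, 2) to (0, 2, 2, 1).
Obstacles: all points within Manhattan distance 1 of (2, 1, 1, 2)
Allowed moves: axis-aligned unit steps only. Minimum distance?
6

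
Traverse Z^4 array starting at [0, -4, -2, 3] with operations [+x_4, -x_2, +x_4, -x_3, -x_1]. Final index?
(-1, -5, -3, 5)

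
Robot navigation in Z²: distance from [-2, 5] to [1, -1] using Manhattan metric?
9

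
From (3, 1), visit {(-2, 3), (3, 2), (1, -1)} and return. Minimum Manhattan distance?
18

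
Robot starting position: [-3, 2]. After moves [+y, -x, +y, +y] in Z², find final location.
(-4, 5)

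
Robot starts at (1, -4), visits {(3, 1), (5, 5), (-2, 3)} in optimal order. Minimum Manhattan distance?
22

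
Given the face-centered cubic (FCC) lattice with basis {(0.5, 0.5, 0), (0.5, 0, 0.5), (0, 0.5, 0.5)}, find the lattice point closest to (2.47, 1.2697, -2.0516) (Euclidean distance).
(2.5, 1.5, -2)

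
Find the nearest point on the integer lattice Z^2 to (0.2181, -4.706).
(0, -5)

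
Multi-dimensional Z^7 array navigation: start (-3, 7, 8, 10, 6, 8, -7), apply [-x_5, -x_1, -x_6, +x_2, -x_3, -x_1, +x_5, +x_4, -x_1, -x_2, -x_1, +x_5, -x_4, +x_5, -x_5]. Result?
(-7, 7, 7, 10, 7, 7, -7)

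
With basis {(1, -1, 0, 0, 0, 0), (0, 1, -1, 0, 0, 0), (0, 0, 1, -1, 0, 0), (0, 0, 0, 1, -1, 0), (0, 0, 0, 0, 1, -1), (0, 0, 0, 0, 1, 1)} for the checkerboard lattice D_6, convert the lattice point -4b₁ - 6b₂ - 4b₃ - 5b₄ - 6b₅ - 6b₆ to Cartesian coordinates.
(-4, -2, 2, -1, -7, 0)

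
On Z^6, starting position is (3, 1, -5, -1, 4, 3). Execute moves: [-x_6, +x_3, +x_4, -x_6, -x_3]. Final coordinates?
(3, 1, -5, 0, 4, 1)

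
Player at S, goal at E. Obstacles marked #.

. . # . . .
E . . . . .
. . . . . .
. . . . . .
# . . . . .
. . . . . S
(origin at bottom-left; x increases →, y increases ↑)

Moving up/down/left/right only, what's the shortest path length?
9
(one shortest path: (5, 0) → (4, 0) → (3, 0) → (2, 0) → (1, 0) → (1, 1) → (1, 2) → (0, 2) → (0, 3) → (0, 4))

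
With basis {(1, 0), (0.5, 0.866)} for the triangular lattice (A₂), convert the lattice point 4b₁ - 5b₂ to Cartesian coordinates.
(1.5, -4.33)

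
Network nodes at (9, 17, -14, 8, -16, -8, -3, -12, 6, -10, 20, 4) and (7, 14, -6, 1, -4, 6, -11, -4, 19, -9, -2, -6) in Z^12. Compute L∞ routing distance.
22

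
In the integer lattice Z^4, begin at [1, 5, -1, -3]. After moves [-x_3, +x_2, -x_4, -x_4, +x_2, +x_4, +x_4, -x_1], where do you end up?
(0, 7, -2, -3)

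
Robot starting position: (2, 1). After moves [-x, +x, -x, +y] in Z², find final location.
(1, 2)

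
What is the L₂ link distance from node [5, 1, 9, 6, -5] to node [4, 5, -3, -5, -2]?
17.0587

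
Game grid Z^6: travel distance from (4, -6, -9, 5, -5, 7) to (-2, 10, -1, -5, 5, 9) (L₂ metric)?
23.6643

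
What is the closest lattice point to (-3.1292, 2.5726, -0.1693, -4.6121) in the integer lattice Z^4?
(-3, 3, 0, -5)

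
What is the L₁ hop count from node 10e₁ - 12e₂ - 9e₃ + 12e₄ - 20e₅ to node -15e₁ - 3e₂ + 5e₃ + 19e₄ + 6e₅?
81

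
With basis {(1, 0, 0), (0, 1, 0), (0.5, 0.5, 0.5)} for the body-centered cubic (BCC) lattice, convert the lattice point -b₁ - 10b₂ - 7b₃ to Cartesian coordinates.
(-4.5, -13.5, -3.5)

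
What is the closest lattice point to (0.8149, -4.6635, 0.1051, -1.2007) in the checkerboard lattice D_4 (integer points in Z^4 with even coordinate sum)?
(1, -4, 0, -1)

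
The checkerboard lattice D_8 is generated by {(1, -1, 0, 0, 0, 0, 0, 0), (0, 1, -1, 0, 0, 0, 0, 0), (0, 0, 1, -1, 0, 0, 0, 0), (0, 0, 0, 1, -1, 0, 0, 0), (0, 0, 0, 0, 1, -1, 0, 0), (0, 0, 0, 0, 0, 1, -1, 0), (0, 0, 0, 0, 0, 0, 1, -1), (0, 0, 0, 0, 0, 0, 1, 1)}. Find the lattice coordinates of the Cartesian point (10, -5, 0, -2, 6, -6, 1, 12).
10b₁ + 5b₂ + 5b₃ + 3b₄ + 9b₅ + 3b₆ - 4b₇ + 8b₈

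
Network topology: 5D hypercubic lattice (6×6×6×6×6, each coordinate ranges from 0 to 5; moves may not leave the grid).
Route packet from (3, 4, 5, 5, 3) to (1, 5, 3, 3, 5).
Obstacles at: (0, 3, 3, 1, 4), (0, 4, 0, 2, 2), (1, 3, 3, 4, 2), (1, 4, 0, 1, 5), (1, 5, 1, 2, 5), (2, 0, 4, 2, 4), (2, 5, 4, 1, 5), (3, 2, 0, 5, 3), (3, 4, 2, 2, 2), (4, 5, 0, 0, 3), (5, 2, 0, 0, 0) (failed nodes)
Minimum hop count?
9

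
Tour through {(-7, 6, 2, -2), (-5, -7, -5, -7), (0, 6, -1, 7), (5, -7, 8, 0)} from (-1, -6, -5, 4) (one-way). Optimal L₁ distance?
96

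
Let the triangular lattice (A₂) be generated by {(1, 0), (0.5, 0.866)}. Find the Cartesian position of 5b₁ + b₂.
(5.5, 0.866)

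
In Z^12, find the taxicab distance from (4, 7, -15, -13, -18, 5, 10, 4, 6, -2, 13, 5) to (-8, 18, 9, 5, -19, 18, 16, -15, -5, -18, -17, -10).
176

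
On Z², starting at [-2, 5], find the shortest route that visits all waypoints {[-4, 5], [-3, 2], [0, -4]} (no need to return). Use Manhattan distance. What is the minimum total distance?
15
(one optimal route: (-2, 5) → (-4, 5) → (-3, 2) → (0, -4))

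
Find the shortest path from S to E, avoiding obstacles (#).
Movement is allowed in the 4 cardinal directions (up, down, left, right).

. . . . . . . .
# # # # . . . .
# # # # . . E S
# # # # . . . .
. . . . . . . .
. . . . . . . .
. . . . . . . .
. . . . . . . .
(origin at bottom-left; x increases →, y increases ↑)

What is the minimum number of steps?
1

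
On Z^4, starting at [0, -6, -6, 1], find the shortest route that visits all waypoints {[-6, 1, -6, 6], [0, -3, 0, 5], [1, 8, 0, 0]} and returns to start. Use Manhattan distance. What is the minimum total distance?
74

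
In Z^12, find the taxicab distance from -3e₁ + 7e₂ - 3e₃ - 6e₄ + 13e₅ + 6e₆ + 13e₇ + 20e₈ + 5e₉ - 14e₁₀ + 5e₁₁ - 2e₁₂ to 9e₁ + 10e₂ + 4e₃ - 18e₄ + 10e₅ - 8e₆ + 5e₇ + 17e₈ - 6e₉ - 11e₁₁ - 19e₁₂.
120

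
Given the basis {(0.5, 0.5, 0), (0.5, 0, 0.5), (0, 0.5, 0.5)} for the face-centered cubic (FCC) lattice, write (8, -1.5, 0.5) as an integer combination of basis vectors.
6b₁ + 10b₂ - 9b₃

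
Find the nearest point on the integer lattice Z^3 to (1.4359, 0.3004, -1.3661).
(1, 0, -1)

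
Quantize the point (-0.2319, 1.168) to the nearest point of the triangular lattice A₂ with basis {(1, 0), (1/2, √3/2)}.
(-0.5, 0.866)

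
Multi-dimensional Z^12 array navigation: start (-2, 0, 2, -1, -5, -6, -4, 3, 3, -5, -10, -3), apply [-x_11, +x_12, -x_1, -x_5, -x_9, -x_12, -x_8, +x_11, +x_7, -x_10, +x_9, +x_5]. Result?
(-3, 0, 2, -1, -5, -6, -3, 2, 3, -6, -10, -3)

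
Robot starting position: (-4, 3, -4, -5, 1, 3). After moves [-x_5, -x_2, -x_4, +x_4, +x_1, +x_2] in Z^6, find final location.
(-3, 3, -4, -5, 0, 3)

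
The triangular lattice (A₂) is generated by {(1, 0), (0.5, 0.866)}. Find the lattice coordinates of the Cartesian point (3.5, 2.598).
2b₁ + 3b₂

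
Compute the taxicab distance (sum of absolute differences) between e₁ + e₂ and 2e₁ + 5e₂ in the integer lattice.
5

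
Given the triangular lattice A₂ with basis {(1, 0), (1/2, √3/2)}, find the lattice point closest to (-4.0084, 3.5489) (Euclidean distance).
(-4, 3.464)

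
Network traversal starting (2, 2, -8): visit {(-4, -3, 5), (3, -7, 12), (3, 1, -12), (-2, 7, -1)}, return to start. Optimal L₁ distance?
90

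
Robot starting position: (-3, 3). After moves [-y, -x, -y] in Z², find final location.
(-4, 1)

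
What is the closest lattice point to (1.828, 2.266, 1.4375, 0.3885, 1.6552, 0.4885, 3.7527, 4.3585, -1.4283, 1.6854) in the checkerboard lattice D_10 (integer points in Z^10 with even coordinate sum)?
(2, 2, 1, 0, 2, 0, 4, 4, -1, 2)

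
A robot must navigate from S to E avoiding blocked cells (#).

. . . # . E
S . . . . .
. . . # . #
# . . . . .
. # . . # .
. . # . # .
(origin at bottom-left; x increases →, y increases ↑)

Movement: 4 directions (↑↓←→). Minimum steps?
6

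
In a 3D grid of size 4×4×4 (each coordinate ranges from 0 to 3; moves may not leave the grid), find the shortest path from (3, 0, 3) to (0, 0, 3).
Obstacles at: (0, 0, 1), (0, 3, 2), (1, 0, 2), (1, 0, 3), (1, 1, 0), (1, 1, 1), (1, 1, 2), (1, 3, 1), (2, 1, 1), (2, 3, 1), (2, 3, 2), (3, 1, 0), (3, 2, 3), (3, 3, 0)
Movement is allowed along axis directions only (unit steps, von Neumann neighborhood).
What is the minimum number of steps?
5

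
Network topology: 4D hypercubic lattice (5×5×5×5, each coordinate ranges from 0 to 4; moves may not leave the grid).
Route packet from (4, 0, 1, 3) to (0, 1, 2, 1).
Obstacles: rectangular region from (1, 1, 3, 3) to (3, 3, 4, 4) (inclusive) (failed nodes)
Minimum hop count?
8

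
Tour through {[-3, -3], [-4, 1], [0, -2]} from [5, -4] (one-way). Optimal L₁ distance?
16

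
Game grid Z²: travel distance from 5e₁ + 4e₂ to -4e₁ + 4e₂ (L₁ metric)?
9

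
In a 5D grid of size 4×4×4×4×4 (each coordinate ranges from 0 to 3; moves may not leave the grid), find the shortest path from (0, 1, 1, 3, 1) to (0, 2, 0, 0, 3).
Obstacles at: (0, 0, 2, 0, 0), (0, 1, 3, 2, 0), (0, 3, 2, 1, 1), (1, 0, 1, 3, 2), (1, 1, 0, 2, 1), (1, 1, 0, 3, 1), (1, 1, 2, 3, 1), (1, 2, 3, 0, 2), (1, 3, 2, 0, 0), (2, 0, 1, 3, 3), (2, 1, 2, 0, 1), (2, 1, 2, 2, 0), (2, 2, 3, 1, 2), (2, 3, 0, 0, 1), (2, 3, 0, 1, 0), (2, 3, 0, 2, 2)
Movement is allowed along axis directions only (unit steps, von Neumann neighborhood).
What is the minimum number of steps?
7
(one shortest path: (0, 1, 1, 3, 1) → (0, 2, 1, 3, 1) → (0, 2, 0, 3, 1) → (0, 2, 0, 2, 1) → (0, 2, 0, 1, 1) → (0, 2, 0, 0, 1) → (0, 2, 0, 0, 2) → (0, 2, 0, 0, 3))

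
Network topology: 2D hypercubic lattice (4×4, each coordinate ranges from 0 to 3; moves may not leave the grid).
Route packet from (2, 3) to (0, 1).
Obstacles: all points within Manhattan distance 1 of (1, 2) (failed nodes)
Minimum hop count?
8
(one shortest path: (2, 3) → (3, 3) → (3, 2) → (3, 1) → (2, 1) → (2, 0) → (1, 0) → (0, 0) → (0, 1))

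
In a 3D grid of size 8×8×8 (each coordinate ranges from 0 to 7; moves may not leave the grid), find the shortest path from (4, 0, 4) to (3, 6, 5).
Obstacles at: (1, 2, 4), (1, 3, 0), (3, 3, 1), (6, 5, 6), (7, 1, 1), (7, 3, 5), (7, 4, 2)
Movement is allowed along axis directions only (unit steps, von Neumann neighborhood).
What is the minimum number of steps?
8
(one shortest path: (4, 0, 4) → (3, 0, 4) → (3, 1, 4) → (3, 2, 4) → (3, 3, 4) → (3, 4, 4) → (3, 5, 4) → (3, 6, 4) → (3, 6, 5))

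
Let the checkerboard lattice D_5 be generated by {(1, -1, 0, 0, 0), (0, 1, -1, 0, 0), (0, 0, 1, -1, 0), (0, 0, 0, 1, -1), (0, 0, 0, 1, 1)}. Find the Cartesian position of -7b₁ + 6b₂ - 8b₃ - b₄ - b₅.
(-7, 13, -14, 6, 0)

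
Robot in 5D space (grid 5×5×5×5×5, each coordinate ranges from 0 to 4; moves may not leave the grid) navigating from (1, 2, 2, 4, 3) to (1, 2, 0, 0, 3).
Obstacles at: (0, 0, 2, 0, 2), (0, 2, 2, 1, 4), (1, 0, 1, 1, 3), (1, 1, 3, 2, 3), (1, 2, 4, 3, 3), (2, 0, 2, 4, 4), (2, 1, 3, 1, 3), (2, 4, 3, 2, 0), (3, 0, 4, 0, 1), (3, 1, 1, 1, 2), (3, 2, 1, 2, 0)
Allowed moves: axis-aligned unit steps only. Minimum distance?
6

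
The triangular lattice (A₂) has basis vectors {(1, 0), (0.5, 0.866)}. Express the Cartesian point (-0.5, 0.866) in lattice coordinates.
-b₁ + b₂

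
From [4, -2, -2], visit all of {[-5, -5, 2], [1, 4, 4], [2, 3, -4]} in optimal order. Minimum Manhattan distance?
36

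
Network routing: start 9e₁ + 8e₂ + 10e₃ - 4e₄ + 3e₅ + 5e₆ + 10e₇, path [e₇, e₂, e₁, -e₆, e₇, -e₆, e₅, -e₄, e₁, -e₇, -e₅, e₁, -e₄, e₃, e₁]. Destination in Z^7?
(13, 9, 11, -6, 3, 3, 11)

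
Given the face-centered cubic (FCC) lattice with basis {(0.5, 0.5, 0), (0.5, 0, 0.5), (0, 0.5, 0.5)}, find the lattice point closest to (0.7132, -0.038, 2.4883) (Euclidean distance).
(0.5, 0, 2.5)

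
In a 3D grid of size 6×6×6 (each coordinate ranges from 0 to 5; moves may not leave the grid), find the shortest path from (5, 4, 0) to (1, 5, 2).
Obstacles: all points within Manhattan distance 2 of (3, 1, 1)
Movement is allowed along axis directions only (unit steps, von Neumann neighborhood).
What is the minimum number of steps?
7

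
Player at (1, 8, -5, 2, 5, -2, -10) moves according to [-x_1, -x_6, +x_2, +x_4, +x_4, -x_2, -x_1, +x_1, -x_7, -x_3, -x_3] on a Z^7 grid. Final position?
(0, 8, -7, 4, 5, -3, -11)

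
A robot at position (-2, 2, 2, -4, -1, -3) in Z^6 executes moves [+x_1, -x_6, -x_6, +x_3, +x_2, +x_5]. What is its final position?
(-1, 3, 3, -4, 0, -5)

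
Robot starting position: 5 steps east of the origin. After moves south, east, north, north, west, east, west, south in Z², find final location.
(5, 0)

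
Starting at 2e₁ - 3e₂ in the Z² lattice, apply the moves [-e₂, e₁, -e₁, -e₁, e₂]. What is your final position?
(1, -3)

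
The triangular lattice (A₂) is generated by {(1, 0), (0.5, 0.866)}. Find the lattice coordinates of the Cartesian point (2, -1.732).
3b₁ - 2b₂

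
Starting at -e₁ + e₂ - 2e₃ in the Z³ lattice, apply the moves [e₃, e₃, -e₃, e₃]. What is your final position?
(-1, 1, 0)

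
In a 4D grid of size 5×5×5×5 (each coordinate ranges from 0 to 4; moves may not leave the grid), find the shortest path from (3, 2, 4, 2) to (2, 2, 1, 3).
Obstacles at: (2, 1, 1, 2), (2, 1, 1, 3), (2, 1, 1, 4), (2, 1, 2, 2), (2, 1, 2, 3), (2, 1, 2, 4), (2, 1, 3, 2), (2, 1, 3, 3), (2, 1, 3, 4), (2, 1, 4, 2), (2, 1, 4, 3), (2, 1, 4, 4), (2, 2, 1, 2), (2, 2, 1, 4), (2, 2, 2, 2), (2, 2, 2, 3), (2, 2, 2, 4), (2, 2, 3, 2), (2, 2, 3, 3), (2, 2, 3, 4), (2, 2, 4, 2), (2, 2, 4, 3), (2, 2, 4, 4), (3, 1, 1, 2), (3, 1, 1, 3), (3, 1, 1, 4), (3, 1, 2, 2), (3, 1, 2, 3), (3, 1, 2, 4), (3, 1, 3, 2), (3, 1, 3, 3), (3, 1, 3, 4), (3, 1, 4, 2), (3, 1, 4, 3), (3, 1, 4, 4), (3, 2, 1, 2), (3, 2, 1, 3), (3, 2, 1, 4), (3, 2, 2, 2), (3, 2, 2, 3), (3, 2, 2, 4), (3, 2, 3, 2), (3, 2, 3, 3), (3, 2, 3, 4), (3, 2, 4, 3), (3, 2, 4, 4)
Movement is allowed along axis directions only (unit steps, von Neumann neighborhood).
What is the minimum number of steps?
7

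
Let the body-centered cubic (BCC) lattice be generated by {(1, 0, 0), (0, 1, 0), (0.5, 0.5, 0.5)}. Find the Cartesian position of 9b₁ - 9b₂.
(9, -9, 0)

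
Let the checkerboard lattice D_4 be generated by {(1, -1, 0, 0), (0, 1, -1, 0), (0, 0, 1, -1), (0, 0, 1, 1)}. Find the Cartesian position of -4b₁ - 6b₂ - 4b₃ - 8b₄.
(-4, -2, -6, -4)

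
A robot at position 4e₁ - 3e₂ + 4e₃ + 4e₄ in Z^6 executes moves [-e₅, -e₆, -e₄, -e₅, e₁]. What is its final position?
(5, -3, 4, 3, -2, -1)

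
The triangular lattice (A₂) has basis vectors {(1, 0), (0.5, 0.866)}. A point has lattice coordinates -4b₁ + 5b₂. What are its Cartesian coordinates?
(-1.5, 4.33)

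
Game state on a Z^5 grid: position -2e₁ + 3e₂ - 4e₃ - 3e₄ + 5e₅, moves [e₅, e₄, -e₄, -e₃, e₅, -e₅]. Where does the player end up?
(-2, 3, -5, -3, 6)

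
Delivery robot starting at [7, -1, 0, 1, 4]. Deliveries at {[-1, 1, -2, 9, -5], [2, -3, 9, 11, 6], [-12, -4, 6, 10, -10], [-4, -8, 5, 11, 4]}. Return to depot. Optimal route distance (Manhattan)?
132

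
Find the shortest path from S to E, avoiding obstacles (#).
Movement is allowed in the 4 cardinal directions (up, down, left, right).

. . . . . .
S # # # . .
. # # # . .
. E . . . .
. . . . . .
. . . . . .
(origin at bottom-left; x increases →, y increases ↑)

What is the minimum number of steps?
3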